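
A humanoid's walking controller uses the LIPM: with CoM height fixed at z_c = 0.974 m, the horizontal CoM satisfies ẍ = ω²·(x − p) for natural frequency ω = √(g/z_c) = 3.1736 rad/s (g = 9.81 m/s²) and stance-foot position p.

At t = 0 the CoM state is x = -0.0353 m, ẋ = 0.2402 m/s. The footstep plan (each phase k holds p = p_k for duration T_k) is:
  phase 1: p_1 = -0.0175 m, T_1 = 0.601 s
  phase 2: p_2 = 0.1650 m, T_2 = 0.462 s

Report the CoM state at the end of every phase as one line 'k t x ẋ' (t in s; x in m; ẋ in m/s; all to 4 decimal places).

1 0.6010 0.1705 0.6407
2 1.0630 0.5916 1.4977

phase 1: p=-0.0175, T=0.601, ωT=1.907334, cosh=3.441791, sinh=3.293315; start (x,ẋ)=(-0.035300, 0.240200) → end (x,ẋ)=(0.170497, 0.640679)
phase 2: p=0.1650, T=0.462, ωT=1.466203, cosh=2.281777, sinh=2.050977; start (x,ẋ)=(0.170497, 0.640679) → end (x,ẋ)=(0.591589, 1.497665)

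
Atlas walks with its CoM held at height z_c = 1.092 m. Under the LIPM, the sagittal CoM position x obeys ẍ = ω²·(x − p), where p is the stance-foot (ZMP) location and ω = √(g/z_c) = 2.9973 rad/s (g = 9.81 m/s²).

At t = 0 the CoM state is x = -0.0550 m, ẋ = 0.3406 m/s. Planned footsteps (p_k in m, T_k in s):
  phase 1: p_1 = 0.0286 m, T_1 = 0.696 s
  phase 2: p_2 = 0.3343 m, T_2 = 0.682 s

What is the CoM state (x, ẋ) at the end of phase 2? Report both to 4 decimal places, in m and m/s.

x = 0.0666, ẋ = -0.6744

phase 1: p=0.0286, T=0.696, ωT=2.086121, cosh=4.088890, sinh=3.964723; start (x,ẋ)=(-0.055000, 0.340600) → end (x,ẋ)=(0.137302, 0.399219)
phase 2: p=0.3343, T=0.682, ωT=2.044159, cosh=3.926074, sinh=3.796584; start (x,ẋ)=(0.137302, 0.399219) → end (x,ẋ)=(0.066550, -0.674373)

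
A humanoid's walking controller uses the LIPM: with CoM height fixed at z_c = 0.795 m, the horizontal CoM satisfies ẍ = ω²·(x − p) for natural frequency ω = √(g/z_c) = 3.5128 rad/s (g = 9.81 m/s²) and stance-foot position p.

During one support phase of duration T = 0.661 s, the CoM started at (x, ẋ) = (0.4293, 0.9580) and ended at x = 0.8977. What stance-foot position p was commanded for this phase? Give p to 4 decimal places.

p = 0.6484

ωT = 3.5128·0.661 = 2.321961; cosh(ωT) = 5.146864, sinh(ωT) = 5.048783
x(T) = p + (x₀−p)·cosh(ωT) + (ẋ₀/ω)·sinh(ωT) ⇒ p·(1 − cosh) = x(T) − x₀·cosh − (ẋ₀/ω)·sinh
numerator   = 0.8977 − (0.4293)·5.146864 − (0.9580/3.5128)·5.048783 = -2.688737
denominator = 1 − 5.146864 = -4.146864
p = -2.688737 / -4.146864 = 0.6484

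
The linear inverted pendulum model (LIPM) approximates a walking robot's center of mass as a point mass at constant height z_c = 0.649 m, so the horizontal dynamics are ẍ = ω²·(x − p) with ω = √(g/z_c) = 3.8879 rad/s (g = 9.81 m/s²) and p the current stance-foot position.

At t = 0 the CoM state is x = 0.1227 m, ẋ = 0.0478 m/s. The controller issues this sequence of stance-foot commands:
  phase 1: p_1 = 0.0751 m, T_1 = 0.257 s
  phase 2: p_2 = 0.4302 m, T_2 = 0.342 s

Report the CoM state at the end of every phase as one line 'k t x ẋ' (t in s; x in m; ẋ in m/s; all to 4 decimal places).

1 0.2570 0.1629 0.2910
2 0.5990 0.0213 -1.2379

phase 1: p=0.0751, T=0.257, ωT=0.999190, cosh=1.542130, sinh=1.173952; start (x,ẋ)=(0.122700, 0.047800) → end (x,ẋ)=(0.162939, 0.290970)
phase 2: p=0.4302, T=0.342, ωT=1.329662, cosh=2.022166, sinh=1.757599; start (x,ẋ)=(0.162939, 0.290970) → end (x,ẋ)=(0.021292, -1.237906)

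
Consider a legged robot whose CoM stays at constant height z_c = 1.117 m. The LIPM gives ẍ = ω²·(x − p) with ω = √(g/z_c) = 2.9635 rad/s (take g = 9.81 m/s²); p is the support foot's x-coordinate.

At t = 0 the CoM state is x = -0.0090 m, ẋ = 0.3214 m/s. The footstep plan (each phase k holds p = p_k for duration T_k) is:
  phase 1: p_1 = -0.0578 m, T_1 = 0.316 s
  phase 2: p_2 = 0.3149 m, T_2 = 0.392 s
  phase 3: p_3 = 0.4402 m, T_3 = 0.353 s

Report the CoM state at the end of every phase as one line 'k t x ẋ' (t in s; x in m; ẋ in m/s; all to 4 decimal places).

1 0.3160 0.1311 0.6290
2 0.7080 0.2984 0.3183
3 1.0610 0.3474 -0.0154

phase 1: p=-0.0578, T=0.316, ωT=0.936466, cosh=1.471481, sinh=1.079470; start (x,ẋ)=(-0.009000, 0.321400) → end (x,ẋ)=(0.131080, 0.629045)
phase 2: p=0.3149, T=0.392, ωT=1.161692, cosh=1.754146, sinh=1.441190; start (x,ẋ)=(0.131080, 0.629045) → end (x,ẋ)=(0.298366, 0.318348)
phase 3: p=0.4402, T=0.353, ωT=1.046115, cosh=1.598936, sinh=1.247636; start (x,ẋ)=(0.298366, 0.318348) → end (x,ẋ)=(0.347441, -0.015396)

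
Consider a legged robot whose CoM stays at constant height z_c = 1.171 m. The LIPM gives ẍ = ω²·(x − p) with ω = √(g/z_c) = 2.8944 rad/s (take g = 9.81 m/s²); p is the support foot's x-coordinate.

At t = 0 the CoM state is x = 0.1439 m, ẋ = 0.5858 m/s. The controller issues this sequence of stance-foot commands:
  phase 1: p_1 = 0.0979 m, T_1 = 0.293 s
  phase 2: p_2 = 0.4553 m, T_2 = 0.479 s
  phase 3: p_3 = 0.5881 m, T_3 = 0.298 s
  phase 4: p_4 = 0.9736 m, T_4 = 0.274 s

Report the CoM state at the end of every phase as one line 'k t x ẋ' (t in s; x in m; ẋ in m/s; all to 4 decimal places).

1 0.2930 0.3544 0.9363
2 0.7720 0.8476 1.4424
3 1.0700 1.4353 2.7441
4 1.3440 2.4215 4.8278

phase 1: p=0.0979, T=0.293, ωT=0.848059, cosh=1.381678, sinh=0.953433; start (x,ẋ)=(0.143900, 0.585800) → end (x,ẋ)=(0.354423, 0.936329)
phase 2: p=0.4553, T=0.479, ωT=1.386418, cosh=2.125231, sinh=1.875262; start (x,ẋ)=(0.354423, 0.936329) → end (x,ẋ)=(0.847555, 1.442381)
phase 3: p=0.5881, T=0.298, ωT=0.862531, cosh=1.395621, sinh=0.973529; start (x,ẋ)=(0.847555, 1.442381) → end (x,ẋ)=(1.435344, 2.744104)
phase 4: p=0.9736, T=0.274, ωT=0.793066, cosh=1.331309, sinh=0.878853; start (x,ẋ)=(1.435344, 2.744104) → end (x,ẋ)=(2.421541, 4.827812)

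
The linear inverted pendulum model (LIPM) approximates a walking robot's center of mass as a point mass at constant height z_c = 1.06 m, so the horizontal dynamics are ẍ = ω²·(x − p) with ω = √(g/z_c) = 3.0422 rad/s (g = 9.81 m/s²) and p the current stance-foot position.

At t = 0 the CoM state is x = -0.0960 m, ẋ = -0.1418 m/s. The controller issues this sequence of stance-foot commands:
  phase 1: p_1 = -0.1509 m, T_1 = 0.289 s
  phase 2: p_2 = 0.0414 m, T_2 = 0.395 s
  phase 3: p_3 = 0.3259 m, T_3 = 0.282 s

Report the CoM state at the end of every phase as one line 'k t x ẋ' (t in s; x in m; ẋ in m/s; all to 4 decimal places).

phase 1: p=-0.1509, T=0.289, ωT=0.879196, cosh=1.412039, sinh=0.996923; start (x,ẋ)=(-0.096000, -0.141800) → end (x,ẋ)=(-0.119847, -0.033724)
phase 2: p=0.0414, T=0.395, ωT=1.201669, cosh=1.813177, sinh=1.512485; start (x,ẋ)=(-0.119847, -0.033724) → end (x,ẋ)=(-0.267735, -0.803090)
phase 3: p=0.3259, T=0.282, ωT=0.857900, cosh=1.391128, sinh=0.967076; start (x,ẋ)=(-0.267735, -0.803090) → end (x,ẋ)=(-0.755215, -2.863699)

1 0.2890 -0.1198 -0.0337
2 0.6840 -0.2677 -0.8031
3 0.9660 -0.7552 -2.8637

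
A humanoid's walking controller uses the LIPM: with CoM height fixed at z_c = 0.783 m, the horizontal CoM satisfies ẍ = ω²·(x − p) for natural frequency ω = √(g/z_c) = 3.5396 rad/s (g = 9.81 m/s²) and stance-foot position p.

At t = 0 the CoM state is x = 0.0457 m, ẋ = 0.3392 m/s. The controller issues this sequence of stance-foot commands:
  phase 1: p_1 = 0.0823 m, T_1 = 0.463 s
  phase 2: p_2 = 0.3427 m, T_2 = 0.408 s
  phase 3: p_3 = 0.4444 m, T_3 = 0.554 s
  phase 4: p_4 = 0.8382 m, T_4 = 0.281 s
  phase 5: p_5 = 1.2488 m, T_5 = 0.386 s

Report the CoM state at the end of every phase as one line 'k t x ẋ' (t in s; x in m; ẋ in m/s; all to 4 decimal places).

1 0.4630 0.2219 0.5853
2 0.8710 0.4034 0.4539
3 1.4250 0.7425 1.1396
4 1.7060 1.0669 1.3562
5 2.0920 1.5713 1.6516

phase 1: p=0.0823, T=0.463, ωT=1.638835, cosh=2.671686, sinh=2.477480; start (x,ẋ)=(0.045700, 0.339200) → end (x,ẋ)=(0.221933, 0.585280)
phase 2: p=0.3427, T=0.408, ωT=1.444157, cosh=2.237111, sinh=2.001166; start (x,ẋ)=(0.221933, 0.585280) → end (x,ẋ)=(0.403428, 0.453906)
phase 3: p=0.4444, T=0.554, ωT=1.960938, cosh=3.623359, sinh=3.482633; start (x,ẋ)=(0.403428, 0.453906) → end (x,ẋ)=(0.742546, 1.139602)
phase 4: p=0.8382, T=0.281, ωT=0.994628, cosh=1.536789, sinh=1.166928; start (x,ẋ)=(0.742546, 1.139602) → end (x,ẋ)=(1.066901, 1.356232)
phase 5: p=1.2488, T=0.386, ωT=1.366286, cosh=2.087906, sinh=1.832854; start (x,ẋ)=(1.066901, 1.356232) → end (x,ẋ)=(1.571288, 1.651604)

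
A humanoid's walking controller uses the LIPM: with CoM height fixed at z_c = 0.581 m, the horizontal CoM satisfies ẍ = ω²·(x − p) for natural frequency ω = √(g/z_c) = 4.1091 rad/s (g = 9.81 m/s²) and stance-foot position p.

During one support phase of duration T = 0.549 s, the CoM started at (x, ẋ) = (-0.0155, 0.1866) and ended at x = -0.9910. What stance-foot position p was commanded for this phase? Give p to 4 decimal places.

ωT = 4.1091·0.549 = 2.255896; cosh(ωT) = 4.824310, sinh(ωT) = 4.719530
x(T) = p + (x₀−p)·cosh(ωT) + (ẋ₀/ω)·sinh(ωT) ⇒ p·(1 − cosh) = x(T) − x₀·cosh − (ẋ₀/ω)·sinh
numerator   = -0.9910 − (-0.0155)·4.824310 − (0.1866/4.1091)·4.719530 = -1.130544
denominator = 1 − 4.824310 = -3.824310
p = -1.130544 / -3.824310 = 0.2956

p = 0.2956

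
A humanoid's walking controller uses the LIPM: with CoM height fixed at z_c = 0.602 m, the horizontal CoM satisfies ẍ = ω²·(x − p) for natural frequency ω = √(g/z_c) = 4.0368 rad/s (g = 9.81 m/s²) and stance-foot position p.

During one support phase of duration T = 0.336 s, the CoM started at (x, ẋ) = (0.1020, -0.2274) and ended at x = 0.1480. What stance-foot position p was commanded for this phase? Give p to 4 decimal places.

p = -0.0364

ωT = 4.0368·0.336 = 1.356365; cosh(ωT) = 2.069826, sinh(ωT) = 1.812230
x(T) = p + (x₀−p)·cosh(ωT) + (ẋ₀/ω)·sinh(ωT) ⇒ p·(1 − cosh) = x(T) − x₀·cosh − (ẋ₀/ω)·sinh
numerator   = 0.1480 − (0.1020)·2.069826 − (-0.2274/4.0368)·1.812230 = 0.038964
denominator = 1 − 2.069826 = -1.069826
p = 0.038964 / -1.069826 = -0.0364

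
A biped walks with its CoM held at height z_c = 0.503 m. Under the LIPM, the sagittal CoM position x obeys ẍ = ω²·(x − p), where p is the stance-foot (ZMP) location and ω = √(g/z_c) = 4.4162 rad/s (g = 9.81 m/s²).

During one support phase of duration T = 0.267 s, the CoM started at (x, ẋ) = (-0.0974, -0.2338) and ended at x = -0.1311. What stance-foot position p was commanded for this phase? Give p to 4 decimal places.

ωT = 4.4162·0.267 = 1.179125; cosh(ωT) = 1.779538, sinh(ωT) = 1.471991
x(T) = p + (x₀−p)·cosh(ωT) + (ẋ₀/ω)·sinh(ωT) ⇒ p·(1 − cosh) = x(T) − x₀·cosh − (ẋ₀/ω)·sinh
numerator   = -0.1311 − (-0.0974)·1.779538 − (-0.2338/4.4162)·1.471991 = 0.120156
denominator = 1 − 1.779538 = -0.779538
p = 0.120156 / -0.779538 = -0.1541

p = -0.1541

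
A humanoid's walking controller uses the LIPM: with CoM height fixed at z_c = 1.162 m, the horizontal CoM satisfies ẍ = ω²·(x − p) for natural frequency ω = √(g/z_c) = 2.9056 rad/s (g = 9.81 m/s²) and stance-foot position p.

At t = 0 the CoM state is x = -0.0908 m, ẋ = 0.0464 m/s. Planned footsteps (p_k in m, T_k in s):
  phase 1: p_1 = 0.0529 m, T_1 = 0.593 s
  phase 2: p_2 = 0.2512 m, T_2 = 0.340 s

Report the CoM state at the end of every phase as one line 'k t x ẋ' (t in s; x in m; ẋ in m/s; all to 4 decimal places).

phase 1: p=0.0529, T=0.593, ωT=1.723021, cosh=2.889975, sinh=2.711449; start (x,ẋ)=(-0.090800, 0.046400) → end (x,ẋ)=(-0.319090, -0.998029)
phase 2: p=0.2512, T=0.340, ωT=0.987904, cosh=1.528978, sinh=1.156622; start (x,ẋ)=(-0.319090, -0.998029) → end (x,ẋ)=(-1.018042, -3.442526)

1 0.5930 -0.3191 -0.9980
2 0.9330 -1.0180 -3.4425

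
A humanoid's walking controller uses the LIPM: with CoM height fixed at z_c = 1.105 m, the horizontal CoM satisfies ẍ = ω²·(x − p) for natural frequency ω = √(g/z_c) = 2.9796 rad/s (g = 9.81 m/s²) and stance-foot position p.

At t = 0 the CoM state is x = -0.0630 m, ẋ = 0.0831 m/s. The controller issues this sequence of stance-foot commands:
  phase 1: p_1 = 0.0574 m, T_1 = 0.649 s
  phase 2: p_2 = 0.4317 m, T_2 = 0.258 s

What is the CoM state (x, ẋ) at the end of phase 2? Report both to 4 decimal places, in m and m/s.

x = -0.7537, ẋ = -2.9854

phase 1: p=0.0574, T=0.649, ωT=1.933760, cosh=3.530035, sinh=3.385431; start (x,ẋ)=(-0.063000, 0.083100) → end (x,ẋ)=(-0.273198, -0.921157)
phase 2: p=0.4317, T=0.258, ωT=0.768737, cosh=1.310319, sinh=0.846721; start (x,ẋ)=(-0.273198, -0.921157) → end (x,ẋ)=(-0.753708, -2.985388)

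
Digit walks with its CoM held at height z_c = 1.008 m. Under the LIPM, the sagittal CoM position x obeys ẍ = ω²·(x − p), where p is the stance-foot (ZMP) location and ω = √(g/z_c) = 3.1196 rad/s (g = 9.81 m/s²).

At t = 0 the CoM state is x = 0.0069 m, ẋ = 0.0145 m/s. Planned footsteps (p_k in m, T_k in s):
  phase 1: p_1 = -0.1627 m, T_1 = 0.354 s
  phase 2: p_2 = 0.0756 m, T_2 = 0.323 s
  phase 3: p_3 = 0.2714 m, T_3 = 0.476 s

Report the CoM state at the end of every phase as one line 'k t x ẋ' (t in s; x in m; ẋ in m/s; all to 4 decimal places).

phase 1: p=-0.1627, T=0.354, ωT=1.104338, cosh=1.674329, sinh=1.342899; start (x,ẋ)=(0.006900, 0.014500) → end (x,ẋ)=(0.127508, 0.734784)
phase 2: p=0.0756, T=0.323, ωT=1.007631, cosh=1.552093, sinh=1.187010; start (x,ẋ)=(0.127508, 0.734784) → end (x,ẋ)=(0.435752, 1.332669)
phase 3: p=0.2714, T=0.476, ωT=1.484930, cosh=2.320586, sinh=2.094068; start (x,ẋ)=(0.435752, 1.332669) → end (x,ẋ)=(1.547363, 4.166229)

1 0.3540 0.1275 0.7348
2 0.6770 0.4358 1.3327
3 1.1530 1.5474 4.1662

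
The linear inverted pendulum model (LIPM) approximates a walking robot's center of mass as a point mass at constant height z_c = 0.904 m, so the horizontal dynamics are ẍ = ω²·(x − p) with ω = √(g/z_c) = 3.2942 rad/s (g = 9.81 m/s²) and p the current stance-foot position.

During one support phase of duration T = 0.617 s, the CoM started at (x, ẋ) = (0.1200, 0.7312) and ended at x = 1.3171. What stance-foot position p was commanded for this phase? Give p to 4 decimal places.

ωT = 3.2942·0.617 = 2.032521; cosh(ωT) = 3.882157, sinh(ωT) = 3.751152
x(T) = p + (x₀−p)·cosh(ωT) + (ẋ₀/ω)·sinh(ωT) ⇒ p·(1 − cosh) = x(T) − x₀·cosh − (ẋ₀/ω)·sinh
numerator   = 1.3171 − (0.1200)·3.882157 − (0.7312/3.2942)·3.751152 = 0.018613
denominator = 1 − 3.882157 = -2.882157
p = 0.018613 / -2.882157 = -0.0065

p = -0.0065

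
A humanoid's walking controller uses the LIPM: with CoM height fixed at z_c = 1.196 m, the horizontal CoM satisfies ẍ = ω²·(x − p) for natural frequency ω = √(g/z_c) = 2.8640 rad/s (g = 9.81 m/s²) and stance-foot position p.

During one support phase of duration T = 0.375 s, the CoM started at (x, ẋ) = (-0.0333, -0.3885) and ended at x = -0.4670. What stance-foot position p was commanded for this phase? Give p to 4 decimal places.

ωT = 2.8640·0.375 = 1.074000; cosh(ωT) = 1.634352, sinh(ωT) = 1.292713
x(T) = p + (x₀−p)·cosh(ωT) + (ẋ₀/ω)·sinh(ωT) ⇒ p·(1 − cosh) = x(T) − x₀·cosh − (ẋ₀/ω)·sinh
numerator   = -0.4670 − (-0.0333)·1.634352 − (-0.3885/2.8640)·1.292713 = -0.237220
denominator = 1 − 1.634352 = -0.634352
p = -0.237220 / -0.634352 = 0.3740

p = 0.3740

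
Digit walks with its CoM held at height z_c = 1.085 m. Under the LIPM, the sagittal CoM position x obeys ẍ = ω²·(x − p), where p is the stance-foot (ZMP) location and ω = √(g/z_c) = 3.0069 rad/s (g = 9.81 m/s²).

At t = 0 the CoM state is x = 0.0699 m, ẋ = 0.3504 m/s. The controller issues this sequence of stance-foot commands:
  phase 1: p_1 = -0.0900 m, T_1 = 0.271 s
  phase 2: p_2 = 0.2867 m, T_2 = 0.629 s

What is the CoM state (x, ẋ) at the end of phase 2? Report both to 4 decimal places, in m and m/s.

phase 1: p=-0.0900, T=0.271, ωT=0.814870, cosh=1.350789, sinh=0.908092; start (x,ẋ)=(0.069900, 0.350400) → end (x,ẋ)=(0.231813, 0.909930)
phase 2: p=0.2867, T=0.629, ωT=1.891340, cosh=3.389557, sinh=3.238688; start (x,ẋ)=(0.231813, 0.909930) → end (x,ẋ)=(1.080730, 2.549749)

x = 1.0807, ẋ = 2.5497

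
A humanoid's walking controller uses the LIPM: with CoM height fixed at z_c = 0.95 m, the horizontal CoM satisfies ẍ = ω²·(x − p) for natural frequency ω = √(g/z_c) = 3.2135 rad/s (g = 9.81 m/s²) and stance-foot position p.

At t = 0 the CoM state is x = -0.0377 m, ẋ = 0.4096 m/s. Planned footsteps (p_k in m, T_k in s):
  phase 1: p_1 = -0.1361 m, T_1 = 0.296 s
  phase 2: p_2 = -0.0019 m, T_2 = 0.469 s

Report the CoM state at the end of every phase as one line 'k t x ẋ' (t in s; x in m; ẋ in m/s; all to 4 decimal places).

1 0.2960 0.1506 0.9575
2 0.7650 0.9987 3.3191

phase 1: p=-0.1361, T=0.296, ωT=0.951196, cosh=1.487541, sinh=1.101263; start (x,ẋ)=(-0.037700, 0.409600) → end (x,ẋ)=(0.150644, 0.957525)
phase 2: p=-0.0019, T=0.469, ωT=1.507131, cosh=2.367655, sinh=2.146110; start (x,ẋ)=(0.150644, 0.957525) → end (x,ẋ)=(0.998746, 3.319109)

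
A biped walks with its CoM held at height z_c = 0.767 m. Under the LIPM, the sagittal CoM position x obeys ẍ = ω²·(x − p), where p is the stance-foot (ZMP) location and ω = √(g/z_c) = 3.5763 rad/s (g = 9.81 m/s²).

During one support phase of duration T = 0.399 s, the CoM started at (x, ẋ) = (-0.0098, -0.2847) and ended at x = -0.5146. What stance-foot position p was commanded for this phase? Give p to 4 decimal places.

ωT = 3.5763·0.399 = 1.426944; cosh(ωT) = 2.202994, sinh(ωT) = 1.962953
x(T) = p + (x₀−p)·cosh(ωT) + (ẋ₀/ω)·sinh(ωT) ⇒ p·(1 − cosh) = x(T) − x₀·cosh − (ẋ₀/ω)·sinh
numerator   = -0.5146 − (-0.0098)·2.202994 − (-0.2847/3.5763)·1.962953 = -0.336745
denominator = 1 − 2.202994 = -1.202994
p = -0.336745 / -1.202994 = 0.2799

p = 0.2799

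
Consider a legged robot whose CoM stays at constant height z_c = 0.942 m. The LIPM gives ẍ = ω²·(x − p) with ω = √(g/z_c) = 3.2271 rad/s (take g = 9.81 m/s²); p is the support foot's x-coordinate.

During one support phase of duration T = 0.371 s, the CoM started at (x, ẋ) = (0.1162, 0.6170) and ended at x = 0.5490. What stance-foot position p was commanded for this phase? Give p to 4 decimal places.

p = -0.0638

ωT = 3.2271·0.371 = 1.197254; cosh(ωT) = 1.806518, sinh(ωT) = 1.504495
x(T) = p + (x₀−p)·cosh(ωT) + (ẋ₀/ω)·sinh(ωT) ⇒ p·(1 − cosh) = x(T) − x₀·cosh − (ẋ₀/ω)·sinh
numerator   = 0.5490 − (0.1162)·1.806518 − (0.6170/3.2271)·1.504495 = 0.051433
denominator = 1 − 1.806518 = -0.806518
p = 0.051433 / -0.806518 = -0.0638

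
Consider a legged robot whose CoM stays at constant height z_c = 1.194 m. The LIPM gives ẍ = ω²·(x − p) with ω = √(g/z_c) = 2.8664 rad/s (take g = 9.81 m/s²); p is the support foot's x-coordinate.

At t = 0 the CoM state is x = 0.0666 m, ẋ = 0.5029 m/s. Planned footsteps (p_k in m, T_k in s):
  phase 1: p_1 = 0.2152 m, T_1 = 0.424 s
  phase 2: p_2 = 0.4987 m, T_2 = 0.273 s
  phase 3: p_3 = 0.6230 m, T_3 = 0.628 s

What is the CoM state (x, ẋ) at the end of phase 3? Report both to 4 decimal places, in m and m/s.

x = -1.0544, ẋ = -4.6671

phase 1: p=0.2152, T=0.424, ωT=1.215354, cosh=1.834046, sinh=1.537440; start (x,ẋ)=(0.066600, 0.502900) → end (x,ẋ)=(0.212399, 0.267473)
phase 2: p=0.4987, T=0.273, ωT=0.782527, cosh=1.322121, sinh=0.864872; start (x,ẋ)=(0.212399, 0.267473) → end (x,ẋ)=(0.200880, -0.356127)
phase 3: p=0.6230, T=0.628, ωT=1.800099, cosh=3.107765, sinh=2.942483; start (x,ẋ)=(0.200880, -0.356127) → end (x,ẋ)=(-1.054428, -4.667056)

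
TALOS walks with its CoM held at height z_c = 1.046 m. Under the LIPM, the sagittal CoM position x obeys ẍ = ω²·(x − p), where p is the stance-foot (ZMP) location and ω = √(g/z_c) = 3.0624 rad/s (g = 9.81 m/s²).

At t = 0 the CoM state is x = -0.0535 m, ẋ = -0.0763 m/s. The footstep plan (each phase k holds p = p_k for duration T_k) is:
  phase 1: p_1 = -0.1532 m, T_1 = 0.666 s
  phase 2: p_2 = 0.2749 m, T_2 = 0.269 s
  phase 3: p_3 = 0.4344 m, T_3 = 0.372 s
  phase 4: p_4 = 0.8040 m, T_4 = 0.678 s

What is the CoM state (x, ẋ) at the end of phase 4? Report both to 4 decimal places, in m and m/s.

x = 1.4810, ẋ = 2.2569

phase 1: p=-0.1532, T=0.666, ωT=2.039558, cosh=3.908650, sinh=3.778564; start (x,ẋ)=(-0.053500, -0.076300) → end (x,ẋ)=(0.142349, 0.855446)
phase 2: p=0.2749, T=0.269, ωT=0.823786, cosh=1.358939, sinh=0.920172; start (x,ẋ)=(0.142349, 0.855446) → end (x,ẋ)=(0.351811, 0.788979)
phase 3: p=0.4344, T=0.372, ωT=1.139213, cosh=1.722189, sinh=1.402119; start (x,ẋ)=(0.351811, 0.788979) → end (x,ẋ)=(0.653400, 1.004146)
phase 4: p=0.8040, T=0.678, ωT=2.076307, cosh=4.050178, sinh=3.924786; start (x,ẋ)=(0.653400, 1.004146) → end (x,ẋ)=(1.480960, 2.256865)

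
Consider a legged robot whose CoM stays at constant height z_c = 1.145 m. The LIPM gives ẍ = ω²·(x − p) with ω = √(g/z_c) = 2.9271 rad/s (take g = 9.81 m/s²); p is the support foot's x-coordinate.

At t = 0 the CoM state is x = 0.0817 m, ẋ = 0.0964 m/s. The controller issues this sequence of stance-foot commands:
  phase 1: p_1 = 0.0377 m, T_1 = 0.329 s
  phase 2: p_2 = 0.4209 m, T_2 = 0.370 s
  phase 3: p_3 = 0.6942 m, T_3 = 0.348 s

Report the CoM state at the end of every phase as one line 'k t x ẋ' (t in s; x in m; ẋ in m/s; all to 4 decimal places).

phase 1: p=0.0377, T=0.329, ωT=0.963016, cosh=1.500662, sinh=1.118923; start (x,ẋ)=(0.081700, 0.096400) → end (x,ẋ)=(0.140579, 0.288773)
phase 2: p=0.4209, T=0.370, ωT=1.083027, cosh=1.646088, sinh=1.307519; start (x,ẋ)=(0.140579, 0.288773) → end (x,ẋ)=(0.088461, -0.597509)
phase 3: p=0.6942, T=0.348, ωT=1.018631, cosh=1.565245, sinh=1.204156; start (x,ẋ)=(0.088461, -0.597509) → end (x,ẋ)=(-0.499735, -3.070288)

1 0.3290 0.1406 0.2888
2 0.6990 0.0885 -0.5975
3 1.0470 -0.4997 -3.0703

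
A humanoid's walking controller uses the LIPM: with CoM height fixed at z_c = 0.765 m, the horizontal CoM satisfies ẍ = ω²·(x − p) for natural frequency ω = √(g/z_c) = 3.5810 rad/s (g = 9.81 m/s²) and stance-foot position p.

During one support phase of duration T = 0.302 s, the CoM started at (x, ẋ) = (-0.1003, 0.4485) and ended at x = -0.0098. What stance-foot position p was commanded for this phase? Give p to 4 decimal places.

ωT = 3.5810·0.302 = 1.081462; cosh(ωT) = 1.644044, sinh(ωT) = 1.304944
x(T) = p + (x₀−p)·cosh(ωT) + (ẋ₀/ω)·sinh(ωT) ⇒ p·(1 − cosh) = x(T) − x₀·cosh − (ẋ₀/ω)·sinh
numerator   = -0.0098 − (-0.1003)·1.644044 − (0.4485/3.5810)·1.304944 = -0.008339
denominator = 1 − 1.644044 = -0.644044
p = -0.008339 / -0.644044 = 0.0129

p = 0.0129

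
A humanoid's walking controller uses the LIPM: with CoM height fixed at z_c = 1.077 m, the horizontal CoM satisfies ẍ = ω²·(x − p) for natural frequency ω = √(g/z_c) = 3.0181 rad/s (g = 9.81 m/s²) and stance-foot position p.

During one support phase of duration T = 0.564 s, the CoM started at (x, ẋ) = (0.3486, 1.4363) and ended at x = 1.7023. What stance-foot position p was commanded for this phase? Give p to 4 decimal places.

p = 0.2986

ωT = 3.0181·0.564 = 1.702208; cosh(ωT) = 2.834165, sinh(ωT) = 2.651884
x(T) = p + (x₀−p)·cosh(ωT) + (ẋ₀/ω)·sinh(ωT) ⇒ p·(1 − cosh) = x(T) − x₀·cosh − (ẋ₀/ω)·sinh
numerator   = 1.7023 − (0.3486)·2.834165 − (1.4363/3.0181)·2.651884 = -0.547710
denominator = 1 − 2.834165 = -1.834165
p = -0.547710 / -1.834165 = 0.2986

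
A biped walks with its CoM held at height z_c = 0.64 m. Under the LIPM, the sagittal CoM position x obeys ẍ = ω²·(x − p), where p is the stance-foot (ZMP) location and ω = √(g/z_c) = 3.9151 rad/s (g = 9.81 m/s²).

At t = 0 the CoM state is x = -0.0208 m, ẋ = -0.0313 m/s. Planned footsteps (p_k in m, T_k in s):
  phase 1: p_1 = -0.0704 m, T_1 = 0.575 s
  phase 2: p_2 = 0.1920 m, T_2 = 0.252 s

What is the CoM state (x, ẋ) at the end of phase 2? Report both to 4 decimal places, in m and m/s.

x = 0.3223, ẋ = 0.8844

phase 1: p=-0.0704, T=0.575, ωT=2.251182, cosh=4.802118, sinh=4.696844; start (x,ẋ)=(-0.020800, -0.031300) → end (x,ẋ)=(0.130235, 0.761769)
phase 2: p=0.1920, T=0.252, ωT=0.986605, cosh=1.527477, sinh=1.154637; start (x,ẋ)=(0.130235, 0.761769) → end (x,ẋ)=(0.322316, 0.884376)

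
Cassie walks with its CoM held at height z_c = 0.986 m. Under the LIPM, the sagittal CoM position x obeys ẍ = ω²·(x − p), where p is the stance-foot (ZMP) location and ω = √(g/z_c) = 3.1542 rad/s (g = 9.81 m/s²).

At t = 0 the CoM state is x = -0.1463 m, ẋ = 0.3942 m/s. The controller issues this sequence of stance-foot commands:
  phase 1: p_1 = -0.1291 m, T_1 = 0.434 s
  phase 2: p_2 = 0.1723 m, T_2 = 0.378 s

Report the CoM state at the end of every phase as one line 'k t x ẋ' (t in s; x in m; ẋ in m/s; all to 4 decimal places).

phase 1: p=-0.1291, T=0.434, ωT=1.368923, cosh=2.092747, sinh=1.838366; start (x,ẋ)=(-0.146300, 0.394200) → end (x,ẋ)=(0.064657, 0.725225)
phase 2: p=0.1723, T=0.378, ωT=1.192288, cosh=1.799068, sinh=1.495542; start (x,ẋ)=(0.064657, 0.725225) → end (x,ẋ)=(0.322503, 0.796951)

1 0.4340 0.0647 0.7252
2 0.8120 0.3225 0.7970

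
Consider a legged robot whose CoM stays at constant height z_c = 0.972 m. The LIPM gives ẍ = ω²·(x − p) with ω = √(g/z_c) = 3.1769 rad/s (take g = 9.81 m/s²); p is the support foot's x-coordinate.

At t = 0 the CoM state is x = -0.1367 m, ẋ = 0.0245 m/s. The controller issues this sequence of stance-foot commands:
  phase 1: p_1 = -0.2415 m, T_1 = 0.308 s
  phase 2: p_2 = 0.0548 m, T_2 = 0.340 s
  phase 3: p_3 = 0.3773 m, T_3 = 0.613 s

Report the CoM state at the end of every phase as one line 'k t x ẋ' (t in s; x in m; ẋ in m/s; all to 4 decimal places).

1 0.3080 -0.0736 0.4175
2 0.6480 0.0152 0.1543
3 1.2610 -0.7512 -3.3990

phase 1: p=-0.2415, T=0.308, ωT=0.978485, cosh=1.518152, sinh=1.142272; start (x,ẋ)=(-0.136700, 0.024500) → end (x,ẋ)=(-0.073589, 0.417502)
phase 2: p=0.0548, T=0.340, ωT=1.080146, cosh=1.642328, sinh=1.302782; start (x,ẋ)=(-0.073589, 0.417502) → end (x,ẋ)=(0.015153, 0.154299)
phase 3: p=0.3773, T=0.613, ωT=1.947440, cosh=3.576677, sinh=3.434038; start (x,ẋ)=(0.015153, 0.154299) → end (x,ẋ)=(-0.751196, -3.399004)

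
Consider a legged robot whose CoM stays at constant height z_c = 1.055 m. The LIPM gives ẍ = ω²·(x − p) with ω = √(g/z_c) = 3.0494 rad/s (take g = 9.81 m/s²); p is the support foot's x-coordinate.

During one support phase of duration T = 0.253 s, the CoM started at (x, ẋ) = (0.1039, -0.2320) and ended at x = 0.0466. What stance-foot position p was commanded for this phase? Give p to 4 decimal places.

p = 0.0802

ωT = 3.0494·0.253 = 0.771498; cosh(ωT) = 1.312662, sinh(ωT) = 0.850342
x(T) = p + (x₀−p)·cosh(ωT) + (ẋ₀/ω)·sinh(ωT) ⇒ p·(1 − cosh) = x(T) − x₀·cosh − (ẋ₀/ω)·sinh
numerator   = 0.0466 − (0.1039)·1.312662 − (-0.2320/3.0494)·0.850342 = -0.025091
denominator = 1 − 1.312662 = -0.312662
p = -0.025091 / -0.312662 = 0.0802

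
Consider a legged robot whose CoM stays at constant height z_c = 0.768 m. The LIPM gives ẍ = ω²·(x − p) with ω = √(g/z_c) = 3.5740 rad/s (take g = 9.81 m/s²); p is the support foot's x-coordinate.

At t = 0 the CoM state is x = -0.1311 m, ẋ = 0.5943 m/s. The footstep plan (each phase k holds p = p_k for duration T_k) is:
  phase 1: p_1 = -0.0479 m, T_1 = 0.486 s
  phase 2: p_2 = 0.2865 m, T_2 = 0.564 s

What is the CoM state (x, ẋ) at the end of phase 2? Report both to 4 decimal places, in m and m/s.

x = 0.7774, ẋ = 1.9348

phase 1: p=-0.0479, T=0.486, ωT=1.736964, cosh=2.928063, sinh=2.752009; start (x,ẋ)=(-0.131100, 0.594300) → end (x,ẋ)=(0.166101, 0.921819)
phase 2: p=0.2865, T=0.564, ωT=2.015736, cosh=3.819736, sinh=3.686514; start (x,ẋ)=(0.166101, 0.921819) → end (x,ẋ)=(0.777447, 1.934778)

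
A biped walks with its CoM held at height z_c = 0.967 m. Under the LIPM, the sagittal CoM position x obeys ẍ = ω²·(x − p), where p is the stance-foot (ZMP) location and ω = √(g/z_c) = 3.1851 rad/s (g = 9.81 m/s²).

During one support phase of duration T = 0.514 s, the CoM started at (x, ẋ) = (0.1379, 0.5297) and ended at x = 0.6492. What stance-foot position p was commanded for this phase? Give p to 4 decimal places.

p = 0.0779

ωT = 3.1851·0.514 = 1.637141; cosh(ωT) = 2.667495, sinh(ωT) = 2.472959
x(T) = p + (x₀−p)·cosh(ωT) + (ẋ₀/ω)·sinh(ωT) ⇒ p·(1 − cosh) = x(T) − x₀·cosh − (ẋ₀/ω)·sinh
numerator   = 0.6492 − (0.1379)·2.667495 − (0.5297/3.1851)·2.472959 = -0.129915
denominator = 1 − 2.667495 = -1.667495
p = -0.129915 / -1.667495 = 0.0779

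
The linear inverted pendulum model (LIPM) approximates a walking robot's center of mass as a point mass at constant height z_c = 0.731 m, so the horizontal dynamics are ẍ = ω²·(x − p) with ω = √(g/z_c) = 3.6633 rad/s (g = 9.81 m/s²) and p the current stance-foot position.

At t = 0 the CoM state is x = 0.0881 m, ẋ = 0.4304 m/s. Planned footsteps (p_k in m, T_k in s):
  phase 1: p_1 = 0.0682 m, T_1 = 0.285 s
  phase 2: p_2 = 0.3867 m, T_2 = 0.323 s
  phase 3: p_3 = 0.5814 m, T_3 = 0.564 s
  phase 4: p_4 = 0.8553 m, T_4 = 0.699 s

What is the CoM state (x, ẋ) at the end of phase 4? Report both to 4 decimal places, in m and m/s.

phase 1: p=0.0682, T=0.285, ωT=1.044040, cosh=1.596351, sinh=1.244321; start (x,ẋ)=(0.088100, 0.430400) → end (x,ẋ)=(0.246162, 0.777780)
phase 2: p=0.3867, T=0.323, ωT=1.183246, cosh=1.785619, sinh=1.479336; start (x,ẋ)=(0.246162, 0.777780) → end (x,ẋ)=(0.449841, 0.627209)
phase 3: p=0.5814, T=0.564, ωT=2.066101, cosh=4.010332, sinh=3.883654; start (x,ẋ)=(0.449841, 0.627209) → end (x,ẋ)=(0.718741, 0.643628)
phase 4: p=0.8553, T=0.699, ωT=2.560647, cosh=6.510720, sinh=6.433465; start (x,ẋ)=(0.718741, 0.643628) → end (x,ẋ)=(1.096540, 0.972107)

x = 1.0965, ẋ = 0.9721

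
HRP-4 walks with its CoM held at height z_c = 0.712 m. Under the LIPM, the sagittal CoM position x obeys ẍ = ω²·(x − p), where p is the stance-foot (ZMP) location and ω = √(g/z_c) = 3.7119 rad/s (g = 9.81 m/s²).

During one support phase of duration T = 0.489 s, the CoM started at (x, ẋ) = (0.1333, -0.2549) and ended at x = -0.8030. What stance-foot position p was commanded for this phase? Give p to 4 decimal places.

p = 0.4729

ωT = 3.7119·0.489 = 1.815119; cosh(ωT) = 3.152313, sinh(ωT) = 2.989495
x(T) = p + (x₀−p)·cosh(ωT) + (ẋ₀/ω)·sinh(ωT) ⇒ p·(1 − cosh) = x(T) − x₀·cosh − (ẋ₀/ω)·sinh
numerator   = -0.8030 − (0.1333)·3.152313 − (-0.2549/3.7119)·2.989495 = -1.017912
denominator = 1 − 3.152313 = -2.152313
p = -1.017912 / -2.152313 = 0.4729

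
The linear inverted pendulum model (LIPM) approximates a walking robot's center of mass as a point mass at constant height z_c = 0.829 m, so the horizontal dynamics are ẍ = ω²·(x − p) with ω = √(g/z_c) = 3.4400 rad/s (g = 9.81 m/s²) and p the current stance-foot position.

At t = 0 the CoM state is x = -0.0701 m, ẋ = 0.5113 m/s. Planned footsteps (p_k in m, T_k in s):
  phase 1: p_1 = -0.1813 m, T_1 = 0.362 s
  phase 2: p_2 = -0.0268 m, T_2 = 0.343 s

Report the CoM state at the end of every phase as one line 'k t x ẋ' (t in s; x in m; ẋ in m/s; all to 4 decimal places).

1 0.3620 0.2646 1.5711
2 0.7050 1.1651 4.2747

phase 1: p=-0.1813, T=0.362, ωT=1.245280, cosh=1.880884, sinh=1.593024; start (x,ẋ)=(-0.070100, 0.511300) → end (x,ẋ)=(0.264631, 1.571072)
phase 2: p=-0.0268, T=0.343, ωT=1.179920, cosh=1.780709, sinh=1.473405; start (x,ẋ)=(0.264631, 1.571072) → end (x,ẋ)=(1.165069, 4.274745)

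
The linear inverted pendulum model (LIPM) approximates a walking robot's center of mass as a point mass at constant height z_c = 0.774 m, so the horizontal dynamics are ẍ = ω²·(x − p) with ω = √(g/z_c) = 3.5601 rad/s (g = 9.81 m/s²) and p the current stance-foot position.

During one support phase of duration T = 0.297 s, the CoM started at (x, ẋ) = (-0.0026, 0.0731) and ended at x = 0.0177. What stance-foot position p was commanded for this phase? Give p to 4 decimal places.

ωT = 3.5601·0.297 = 1.057350; cosh(ωT) = 1.613053, sinh(ωT) = 1.265678
x(T) = p + (x₀−p)·cosh(ωT) + (ẋ₀/ω)·sinh(ωT) ⇒ p·(1 − cosh) = x(T) − x₀·cosh − (ẋ₀/ω)·sinh
numerator   = 0.0177 − (-0.0026)·1.613053 − (0.0731/3.5601)·1.265678 = -0.004094
denominator = 1 − 1.613053 = -0.613053
p = -0.004094 / -0.613053 = 0.0067

p = 0.0067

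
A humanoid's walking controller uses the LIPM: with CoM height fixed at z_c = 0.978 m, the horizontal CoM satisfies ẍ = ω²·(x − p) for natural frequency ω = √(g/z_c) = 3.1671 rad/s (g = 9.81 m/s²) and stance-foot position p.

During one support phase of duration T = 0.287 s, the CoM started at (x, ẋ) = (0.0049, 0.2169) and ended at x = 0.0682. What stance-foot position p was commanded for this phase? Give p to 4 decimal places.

ωT = 3.1671·0.287 = 0.908958; cosh(ωT) = 1.442339, sinh(ωT) = 1.039395
x(T) = p + (x₀−p)·cosh(ωT) + (ẋ₀/ω)·sinh(ωT) ⇒ p·(1 − cosh) = x(T) − x₀·cosh − (ẋ₀/ω)·sinh
numerator   = 0.0682 − (0.0049)·1.442339 − (0.2169/3.1671)·1.039395 = -0.010051
denominator = 1 − 1.442339 = -0.442339
p = -0.010051 / -0.442339 = 0.0227

p = 0.0227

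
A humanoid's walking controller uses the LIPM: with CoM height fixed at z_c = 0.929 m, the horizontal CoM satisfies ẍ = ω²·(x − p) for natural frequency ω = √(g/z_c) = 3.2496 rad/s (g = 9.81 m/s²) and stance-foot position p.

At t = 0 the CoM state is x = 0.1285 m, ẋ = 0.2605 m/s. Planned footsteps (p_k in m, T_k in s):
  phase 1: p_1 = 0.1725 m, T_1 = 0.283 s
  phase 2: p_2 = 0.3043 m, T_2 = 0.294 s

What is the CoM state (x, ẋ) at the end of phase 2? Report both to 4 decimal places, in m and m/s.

phase 1: p=0.1725, T=0.283, ωT=0.919637, cosh=1.453521, sinh=1.054858; start (x,ẋ)=(0.128500, 0.260500) → end (x,ẋ)=(0.193106, 0.227816)
phase 2: p=0.3043, T=0.294, ωT=0.955382, cosh=1.492165, sinh=1.107500; start (x,ẋ)=(0.193106, 0.227816) → end (x,ẋ)=(0.216023, -0.060239)

x = 0.2160, ẋ = -0.0602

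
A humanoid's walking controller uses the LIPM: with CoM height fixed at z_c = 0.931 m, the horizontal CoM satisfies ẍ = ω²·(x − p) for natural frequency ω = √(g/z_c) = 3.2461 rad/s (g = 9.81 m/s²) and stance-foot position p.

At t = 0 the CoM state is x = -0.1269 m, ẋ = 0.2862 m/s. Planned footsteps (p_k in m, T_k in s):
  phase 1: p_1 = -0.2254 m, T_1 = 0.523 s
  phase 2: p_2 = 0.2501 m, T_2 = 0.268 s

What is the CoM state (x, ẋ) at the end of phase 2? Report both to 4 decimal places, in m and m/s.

phase 1: p=-0.2254, T=0.523, ωT=1.697710, cosh=2.822265, sinh=2.639163; start (x,ẋ)=(-0.126900, 0.286200) → end (x,ẋ)=(0.285281, 1.651580)
phase 2: p=0.2501, T=0.268, ωT=0.869955, cosh=1.402887, sinh=0.983916; start (x,ẋ)=(0.285281, 1.651580) → end (x,ẋ)=(0.800061, 2.429345)

x = 0.8001, ẋ = 2.4293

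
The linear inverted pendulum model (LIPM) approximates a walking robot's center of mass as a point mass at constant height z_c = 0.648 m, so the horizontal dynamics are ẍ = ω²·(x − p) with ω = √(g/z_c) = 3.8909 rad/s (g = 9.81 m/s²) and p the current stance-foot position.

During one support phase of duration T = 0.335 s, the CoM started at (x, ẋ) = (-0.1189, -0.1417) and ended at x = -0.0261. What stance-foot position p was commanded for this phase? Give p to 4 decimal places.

ωT = 3.8909·0.335 = 1.303451; cosh(ωT) = 1.976788, sinh(ωT) = 1.705195
x(T) = p + (x₀−p)·cosh(ωT) + (ẋ₀/ω)·sinh(ωT) ⇒ p·(1 − cosh) = x(T) − x₀·cosh − (ẋ₀/ω)·sinh
numerator   = -0.0261 − (-0.1189)·1.976788 − (-0.1417/3.8909)·1.705195 = 0.271040
denominator = 1 − 1.976788 = -0.976788
p = 0.271040 / -0.976788 = -0.2775

p = -0.2775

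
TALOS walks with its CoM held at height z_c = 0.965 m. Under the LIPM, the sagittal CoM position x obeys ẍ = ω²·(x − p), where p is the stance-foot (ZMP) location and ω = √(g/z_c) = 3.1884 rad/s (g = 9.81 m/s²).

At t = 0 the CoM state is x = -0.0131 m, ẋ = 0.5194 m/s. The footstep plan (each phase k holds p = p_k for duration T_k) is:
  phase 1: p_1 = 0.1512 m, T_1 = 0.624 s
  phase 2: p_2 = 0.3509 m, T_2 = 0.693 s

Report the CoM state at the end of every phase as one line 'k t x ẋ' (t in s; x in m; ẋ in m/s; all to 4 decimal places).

1 0.6240 0.1237 0.0551
2 1.3170 -0.6189 -3.0064

phase 1: p=0.1512, T=0.624, ωT=1.989562, cosh=3.724541, sinh=3.587786; start (x,ẋ)=(-0.013100, 0.519400) → end (x,ẋ)=(0.123719, 0.055050)
phase 2: p=0.3509, T=0.693, ωT=2.209561, cosh=4.610733, sinh=4.500984; start (x,ẋ)=(0.123719, 0.055050) → end (x,ẋ)=(-0.618858, -3.006438)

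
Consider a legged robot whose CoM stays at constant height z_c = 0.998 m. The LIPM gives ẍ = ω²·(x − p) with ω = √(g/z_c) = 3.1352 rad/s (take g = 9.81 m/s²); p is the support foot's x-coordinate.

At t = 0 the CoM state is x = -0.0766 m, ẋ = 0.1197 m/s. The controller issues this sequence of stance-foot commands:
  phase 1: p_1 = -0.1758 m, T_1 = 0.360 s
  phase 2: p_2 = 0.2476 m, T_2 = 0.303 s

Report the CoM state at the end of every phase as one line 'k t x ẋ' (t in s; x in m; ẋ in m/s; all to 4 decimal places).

1 0.3600 0.0464 0.6348
2 0.6630 0.1712 0.2501

phase 1: p=-0.1758, T=0.360, ωT=1.128672, cosh=1.707505, sinh=1.384043; start (x,ẋ)=(-0.076600, 0.119700) → end (x,ẋ)=(0.046426, 0.634842)
phase 2: p=0.2476, T=0.303, ωT=0.949966, cosh=1.486188, sinh=1.099433; start (x,ẋ)=(0.046426, 0.634842) → end (x,ẋ)=(0.171241, 0.250061)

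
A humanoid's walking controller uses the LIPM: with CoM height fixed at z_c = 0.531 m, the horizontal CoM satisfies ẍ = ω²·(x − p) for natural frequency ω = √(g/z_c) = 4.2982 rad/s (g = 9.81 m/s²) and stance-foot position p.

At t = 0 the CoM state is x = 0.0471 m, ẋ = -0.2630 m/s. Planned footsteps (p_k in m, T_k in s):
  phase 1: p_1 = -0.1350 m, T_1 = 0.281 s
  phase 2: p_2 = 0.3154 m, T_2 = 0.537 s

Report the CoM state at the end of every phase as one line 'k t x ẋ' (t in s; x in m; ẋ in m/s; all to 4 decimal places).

1 0.2810 0.1036 0.7132
2 0.8180 0.0663 -0.9094

phase 1: p=-0.1350, T=0.281, ωT=1.207794, cosh=1.822476, sinh=1.523620; start (x,ẋ)=(0.047100, -0.263000) → end (x,ẋ)=(0.103645, 0.713230)
phase 2: p=0.3154, T=0.537, ωT=2.308133, cosh=5.077542, sinh=4.978095; start (x,ẋ)=(0.103645, 0.713230) → end (x,ẋ)=(0.066254, -0.909437)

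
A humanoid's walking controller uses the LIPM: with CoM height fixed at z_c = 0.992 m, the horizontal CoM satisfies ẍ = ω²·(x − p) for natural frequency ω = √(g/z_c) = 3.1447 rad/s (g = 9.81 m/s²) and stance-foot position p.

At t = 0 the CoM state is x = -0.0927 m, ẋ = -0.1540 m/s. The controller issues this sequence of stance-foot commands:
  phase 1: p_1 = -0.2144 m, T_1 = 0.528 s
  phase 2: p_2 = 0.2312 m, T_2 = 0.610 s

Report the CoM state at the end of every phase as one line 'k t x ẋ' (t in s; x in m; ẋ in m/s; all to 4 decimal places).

phase 1: p=-0.2144, T=0.528, ωT=1.660402, cosh=2.725743, sinh=2.535680; start (x,ẋ)=(-0.092700, -0.154000) → end (x,ẋ)=(-0.006853, 0.550666)
phase 2: p=0.2312, T=0.610, ωT=1.918267, cosh=3.478005, sinh=3.331143; start (x,ẋ)=(-0.006853, 0.550666) → end (x,ẋ)=(-0.013434, -0.578489)

1 0.5280 -0.0069 0.5507
2 1.1380 -0.0134 -0.5785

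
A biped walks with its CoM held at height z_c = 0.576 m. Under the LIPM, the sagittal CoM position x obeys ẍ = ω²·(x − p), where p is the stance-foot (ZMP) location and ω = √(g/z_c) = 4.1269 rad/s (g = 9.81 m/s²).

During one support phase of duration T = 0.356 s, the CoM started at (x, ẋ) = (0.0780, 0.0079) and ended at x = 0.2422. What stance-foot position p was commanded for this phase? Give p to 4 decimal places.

ωT = 4.1269·0.356 = 1.469176; cosh(ωT) = 2.287885, sinh(ωT) = 2.057770
x(T) = p + (x₀−p)·cosh(ωT) + (ẋ₀/ω)·sinh(ωT) ⇒ p·(1 − cosh) = x(T) − x₀·cosh − (ẋ₀/ω)·sinh
numerator   = 0.2422 − (0.0780)·2.287885 − (0.0079/4.1269)·2.057770 = 0.059806
denominator = 1 − 2.287885 = -1.287885
p = 0.059806 / -1.287885 = -0.0464

p = -0.0464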